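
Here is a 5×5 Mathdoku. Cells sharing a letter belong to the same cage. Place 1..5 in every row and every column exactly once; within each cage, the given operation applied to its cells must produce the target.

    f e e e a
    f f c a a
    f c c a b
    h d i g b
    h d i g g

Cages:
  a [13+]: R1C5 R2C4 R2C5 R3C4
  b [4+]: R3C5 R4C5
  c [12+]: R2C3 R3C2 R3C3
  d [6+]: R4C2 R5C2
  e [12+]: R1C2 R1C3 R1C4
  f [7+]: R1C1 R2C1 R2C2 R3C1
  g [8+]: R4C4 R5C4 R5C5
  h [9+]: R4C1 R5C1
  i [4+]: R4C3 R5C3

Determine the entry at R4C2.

4

The 4 cells of cage f must have sum 7, so R2C2 = 1.
The only place for 2 in column 3 is R3C3.
The 3 cells of cage c must have sum 12, so R2C3 = 5.
Cage c needs sum 12, so R3C2 = 5.
The 3 cells of cage e must have sum 12, leaving R1C4 = 5.
In row 1, 1 can only go at R1C1, so R1C1 = 1.
The 4 cells of cage f must have sum 7, so R2C1 = 2.
Column 1 now contains 1, which forces R3C1 = 3.
3 is placed in row 3, so R3C4 = 4.
3 is placed in row 3; hence R3C5 = 1.
Column 5 now contains 1, which forces R4C5 = 3.
Cage a has sum 13, leaving R1C5 = 2.
4 is placed in column 4, so R2C4 = 3.
3 is placed in column 5, which forces R2C5 = 4.
Row 4 now contains 3, which forces R4C3 = 1.
Row 4 now contains 1, so R4C4 = 2.
Cage i's pair has sum 4, which forces R5C3 = 3.
Column 4 already has 2, so R5C4 = 1.
Column 5 now contains 4, so R5C5 = 5.
Cage e needs sum 12; hence R1C2 = 3.
3 is placed in column 3, leaving R1C3 = 4.
Cage h needs two cells with sum 9, which forces R4C1 = 5.
Row 4 already has 2, so R4C2 = 4.
5 is placed in row 5, so R5C1 = 4.
Cage d needs two cells with sum 6, so R5C2 = 2.
The full grid is 1 3 4 5 2 / 2 1 5 3 4 / 3 5 2 4 1 / 5 4 1 2 3 / 4 2 3 1 5.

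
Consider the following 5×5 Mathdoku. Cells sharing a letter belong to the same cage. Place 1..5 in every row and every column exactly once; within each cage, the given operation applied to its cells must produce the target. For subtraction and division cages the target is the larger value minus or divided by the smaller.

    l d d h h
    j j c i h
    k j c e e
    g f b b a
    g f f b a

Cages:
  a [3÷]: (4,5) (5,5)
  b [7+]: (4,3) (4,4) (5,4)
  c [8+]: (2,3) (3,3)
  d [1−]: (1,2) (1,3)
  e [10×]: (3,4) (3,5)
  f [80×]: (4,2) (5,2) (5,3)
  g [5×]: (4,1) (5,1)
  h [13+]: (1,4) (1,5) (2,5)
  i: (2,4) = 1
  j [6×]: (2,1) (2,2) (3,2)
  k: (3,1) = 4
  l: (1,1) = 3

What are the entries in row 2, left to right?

Cage l is a single given cell, which forces (1,1) = 3.
Row 1 already has 3, leaving (1,5) = 5.
Cage i is given, so (2,4) = 1.
Column 5 now contains 5; hence (2,5) = 4.
Cage k is given; hence (3,1) = 4.
Column 5 now contains 5, leaving (3,5) = 2.
The 3 cells of cage f must have product 80, so (4,2) = 4.
Cage f needs product 80, leaving (5,2) = 5.
Cage f has product 80, leaving (5,3) = 4.
5 is placed in row 1; hence (1,4) = 4.
1 is placed in row 2, which forces (2,1) = 2.
The 3 cells of cage j must have product 6; hence (2,2) = 3.
Row 2 now contains 3, so (2,3) = 5.
The 3 cells of cage j must have product 6, so (3,2) = 1.
Column 3 now contains 5, so (3,3) = 3.
Row 3 now contains 2; hence (3,4) = 5.
The two cells of cage g must have product 5, leaving (4,1) = 5.
Cage b needs sum 7, which forces (4,3) = 2.
The 3 cells of cage b must have sum 7; hence (4,4) = 3.
Row 4 already has 3, leaving (4,5) = 1.
Row 5 already has 5, so (5,1) = 1.
Cage b needs sum 7; hence (5,4) = 2.
1 is placed in column 5, which forces (5,5) = 3.
1 is placed in column 2, so (1,2) = 2.
Column 3 now contains 2, which forces (1,3) = 1.
The full grid is 3 2 1 4 5 / 2 3 5 1 4 / 4 1 3 5 2 / 5 4 2 3 1 / 1 5 4 2 3.

2 3 5 1 4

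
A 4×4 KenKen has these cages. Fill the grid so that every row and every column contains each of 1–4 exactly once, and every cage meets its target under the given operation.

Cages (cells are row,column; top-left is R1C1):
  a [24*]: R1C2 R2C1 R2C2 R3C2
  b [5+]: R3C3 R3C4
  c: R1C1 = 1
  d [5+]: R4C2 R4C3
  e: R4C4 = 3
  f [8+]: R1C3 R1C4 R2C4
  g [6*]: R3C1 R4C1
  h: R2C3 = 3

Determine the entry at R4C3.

1

C is a freebie, so R1C1 = 1.
Cage h is given, which forces R2C3 = 3.
E is a freebie, leaving R4C4 = 3.
The 3 cells of cage f must have sum 8, which forces R1C3 = 2.
The 3 cells of cage f must have sum 8; hence R1C4 = 4.
Cage f needs sum 8, leaving R2C4 = 2.
The two cells of cage g must have product 6; hence R3C1 = 3.
Column 4 already has 4, leaving R3C4 = 1.
Row 4 now contains 3, which forces R4C1 = 2.
4 is placed in row 1; hence R1C2 = 3.
2 is placed in row 2, so R2C1 = 4.
Cage a needs product 24, which forces R2C2 = 1.
Cage a has product 24, which forces R3C2 = 2.
Row 3 now contains 1, leaving R3C3 = 4.
Column 2 already has 1, so R4C2 = 4.
Column 3 now contains 4, so R4C3 = 1.
Filled in: 1 3 2 4 / 4 1 3 2 / 3 2 4 1 / 2 4 1 3.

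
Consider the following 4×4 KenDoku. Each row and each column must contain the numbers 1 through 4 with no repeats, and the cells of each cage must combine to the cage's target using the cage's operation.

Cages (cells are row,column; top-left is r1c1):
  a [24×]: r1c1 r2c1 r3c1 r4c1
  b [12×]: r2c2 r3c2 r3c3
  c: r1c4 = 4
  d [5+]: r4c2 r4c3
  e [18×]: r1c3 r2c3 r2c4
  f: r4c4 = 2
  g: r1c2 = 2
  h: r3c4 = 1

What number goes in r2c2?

Cage g is a single given cell, so r1c2 = 2.
Cage e needs product 18, so r1c3 = 3.
Cage c is a single given cell, leaving r1c4 = 4.
Cage e needs product 18; hence r2c3 = 2.
The 3 cells of cage e must have product 18, which forces r2c4 = 3.
Cage h is a single given cell, which forces r3c4 = 1.
F is a freebie; hence r4c4 = 2.
4 is placed in row 1, so r1c1 = 1.
Cage a needs product 24, which forces r2c1 = 4.
The 3 cells of cage b must have product 12, so r2c2 = 1.
Cage a has product 24, leaving r3c1 = 2.
Cage b needs product 12; hence r3c2 = 3.
Row 3 now contains 1, so r3c3 = 4.
Cage a has product 24; hence r4c1 = 3.
Column 2 now contains 1, which forces r4c2 = 4.
4 is placed in column 3, leaving r4c3 = 1.
Filled in: 1 2 3 4 / 4 1 2 3 / 2 3 4 1 / 3 4 1 2.

1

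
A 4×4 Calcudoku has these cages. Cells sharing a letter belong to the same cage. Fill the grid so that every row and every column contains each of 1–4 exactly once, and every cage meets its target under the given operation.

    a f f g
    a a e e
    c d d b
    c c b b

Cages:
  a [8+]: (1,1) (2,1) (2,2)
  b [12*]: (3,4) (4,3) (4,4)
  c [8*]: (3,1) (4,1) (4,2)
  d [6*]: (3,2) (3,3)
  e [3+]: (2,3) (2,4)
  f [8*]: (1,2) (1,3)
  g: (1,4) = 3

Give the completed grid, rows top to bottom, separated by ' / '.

Cage g is a single given cell, leaving (1,4) = 3.
Cage b needs product 12, which forces (4,3) = 3.
Cage d needs two cells with product 6, leaving (3,2) = 3.
3 is placed in column 3, which forces (3,3) = 2.
Cage f needs two cells with product 8, so (1,2) = 2.
2 is placed in column 3, leaving (1,3) = 4.
2 is placed in column 3; hence (2,3) = 1.
The two cells of cage e must have sum 3; hence (2,4) = 2.
Row 1 now contains 4, so (1,1) = 1.
Cage a has sum 8; hence (2,1) = 3.
Row 2 already has 1, so (2,2) = 4.
1 is placed in column 1, which forces (3,1) = 4.
Row 3 already has 4, leaving (3,4) = 1.
The 3 cells of cage c must have product 8, so (4,1) = 2.
4 is placed in column 2; hence (4,2) = 1.
Column 4 now contains 1; hence (4,4) = 4.

1 2 4 3 / 3 4 1 2 / 4 3 2 1 / 2 1 3 4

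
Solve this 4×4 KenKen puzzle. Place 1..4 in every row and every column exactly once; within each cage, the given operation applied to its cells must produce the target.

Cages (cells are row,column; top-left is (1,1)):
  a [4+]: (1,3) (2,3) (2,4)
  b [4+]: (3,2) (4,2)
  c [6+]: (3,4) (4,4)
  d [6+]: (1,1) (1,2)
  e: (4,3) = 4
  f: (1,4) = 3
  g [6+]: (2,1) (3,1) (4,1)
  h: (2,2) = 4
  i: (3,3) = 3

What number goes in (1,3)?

The 3 cells of cage a must have sum 4, which forces (1,3) = 1.
F is a freebie; hence (1,4) = 3.
Cage h is given, leaving (2,2) = 4.
Cage a needs sum 4; hence (2,3) = 2.
The 3 cells of cage a must have sum 4; hence (2,4) = 1.
Cage i is a single given cell, leaving (3,3) = 3.
Cage e is a single given cell; hence (4,3) = 4.
Row 4 already has 4, leaving (4,4) = 2.
The two cells of cage d must have sum 6, so (1,1) = 4.
Column 2 already has 4, so (1,2) = 2.
Row 2 now contains 1; hence (2,1) = 3.
Cage g has sum 6; hence (3,1) = 2.
3 is placed in row 3, leaving (3,2) = 1.
Column 4 now contains 2, leaving (3,4) = 4.
The 3 cells of cage g must have sum 6, which forces (4,1) = 1.
Cage b needs two cells with sum 4, leaving (4,2) = 3.
Filled in: 4 2 1 3 / 3 4 2 1 / 2 1 3 4 / 1 3 4 2.

1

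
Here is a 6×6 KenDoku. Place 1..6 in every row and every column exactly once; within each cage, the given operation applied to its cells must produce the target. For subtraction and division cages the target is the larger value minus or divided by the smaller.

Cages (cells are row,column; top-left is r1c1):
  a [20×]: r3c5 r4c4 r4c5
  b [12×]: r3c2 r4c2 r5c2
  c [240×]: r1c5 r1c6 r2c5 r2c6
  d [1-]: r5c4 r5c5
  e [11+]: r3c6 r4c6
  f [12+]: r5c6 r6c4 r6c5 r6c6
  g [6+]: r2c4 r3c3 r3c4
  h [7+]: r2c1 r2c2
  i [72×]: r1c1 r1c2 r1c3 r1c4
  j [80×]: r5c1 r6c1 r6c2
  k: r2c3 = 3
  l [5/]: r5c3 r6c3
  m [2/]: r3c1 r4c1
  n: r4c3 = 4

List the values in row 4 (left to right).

K is a freebie, which forces r2c3 = 3.
Cage n is a single given cell, leaving r4c3 = 4.
Cage j has product 80, which forces r5c1 = 4.
Cage j needs product 80; hence r6c1 = 5.
Cage j needs product 80; hence r6c2 = 4.
Row 6 now contains 5; hence r6c3 = 1.
Column 3 now contains 1, which forces r1c3 = 6.
The 4 cells of cage i must have product 72, leaving r1c4 = 4.
Cage g needs sum 6, so r2c4 = 1.
Column 3 now contains 1, so r3c3 = 2.
Cage g needs sum 6, leaving r3c4 = 3.
Row 3 now contains 2, so r3c5 = 4.
Column 3 now contains 1, so r5c3 = 5.
Cage f needs sum 12, leaving r5c6 = 1.
Cage h's pair has sum 7, which forces r2c1 = 2.
Cage h's pair has sum 7; hence r2c2 = 5.
The 4 cells of cage c must have product 240, so r2c5 = 6.
Cage c needs product 240; hence r2c6 = 4.
Column 1 now contains 2, so r4c1 = 3.
Cage a has product 20, which forces r4c4 = 5.
The 3 cells of cage a must have product 20, so r4c5 = 1.
Row 4 now contains 5; hence r4c6 = 6.
Cage d needs two cells with difference 1, which forces r5c4 = 2.
Cage d needs two cells with difference 1, so r5c5 = 3.
Column 4 already has 2, so r6c4 = 6.
Column 5 now contains 3; hence r6c5 = 2.
Row 6 already has 2, which forces r6c6 = 3.
Column 1 already has 3; hence r1c1 = 1.
The 4 cells of cage i must have product 72, leaving r1c2 = 3.
2 is placed in column 5, leaving r1c5 = 5.
The 4 cells of cage c must have product 240; hence r1c6 = 2.
The two cells of cage m must have quotient 2, so r3c1 = 6.
Cage b has product 12, leaving r3c2 = 1.
6 is placed in column 6, leaving r3c6 = 5.
6 is placed in row 4, which forces r4c2 = 2.
Row 5 already has 2, which forces r5c2 = 6.
Completed grid: 1 3 6 4 5 2 / 2 5 3 1 6 4 / 6 1 2 3 4 5 / 3 2 4 5 1 6 / 4 6 5 2 3 1 / 5 4 1 6 2 3.

3 2 4 5 1 6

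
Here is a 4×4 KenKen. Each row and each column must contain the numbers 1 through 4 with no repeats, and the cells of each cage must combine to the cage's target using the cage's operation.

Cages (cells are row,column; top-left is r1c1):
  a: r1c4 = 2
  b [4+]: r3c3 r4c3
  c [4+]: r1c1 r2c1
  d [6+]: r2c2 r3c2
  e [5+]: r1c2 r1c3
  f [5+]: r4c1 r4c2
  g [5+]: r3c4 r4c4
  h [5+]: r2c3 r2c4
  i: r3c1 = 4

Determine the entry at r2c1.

1

A is a freebie, which forces r1c4 = 2.
Cage i is a single given cell; hence r3c1 = 4.
4 is placed in row 3; hence r3c2 = 2.
Column 2 now contains 2, so r2c2 = 4.
The two cells of cage g must have sum 5, which forces r3c4 = 1.
Column 2 now contains 4, so r4c2 = 3.
Row 4 now contains 3, so r4c3 = 1.
The two cells of cage g must have sum 5; hence r4c4 = 4.
Column 2 now contains 4; hence r1c2 = 1.
1 is placed in column 3; hence r1c3 = 4.
1 is placed in column 3; hence r2c3 = 2.
Column 4 already has 1, leaving r2c4 = 3.
1 is placed in row 3, so r3c3 = 3.
Row 4 now contains 1, leaving r4c1 = 2.
Row 1 already has 1, so r1c1 = 3.
Row 2 now contains 3, so r2c1 = 1.
Filled in: 3 1 4 2 / 1 4 2 3 / 4 2 3 1 / 2 3 1 4.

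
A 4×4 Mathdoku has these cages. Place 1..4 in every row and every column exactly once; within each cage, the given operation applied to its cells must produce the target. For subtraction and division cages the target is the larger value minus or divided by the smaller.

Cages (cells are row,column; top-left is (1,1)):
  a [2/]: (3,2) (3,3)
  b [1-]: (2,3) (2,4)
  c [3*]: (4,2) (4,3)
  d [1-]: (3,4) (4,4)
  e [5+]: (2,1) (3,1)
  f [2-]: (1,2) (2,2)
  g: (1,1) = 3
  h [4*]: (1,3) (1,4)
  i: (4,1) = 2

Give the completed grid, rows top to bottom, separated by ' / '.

G is a freebie, which forces (1,1) = 3.
Cage i is given; hence (4,1) = 2.
Row 1 needs a 2, and only (1,2) is open for it.
Cage f's pair has difference 2, leaving (2,2) = 4.
Column 2 already has 4, so (3,2) = 1.
Cage a needs two cells with quotient 2, which forces (3,3) = 2.
1 is placed in column 2, so (4,2) = 3.
Row 4 now contains 3, which forces (4,3) = 1.
1 is placed in row 4, which forces (4,4) = 4.
Column 3 already has 1, so (1,3) = 4.
4 is placed in column 4, which forces (1,4) = 1.
Row 2 already has 4, so (2,1) = 1.
Column 3 already has 1, leaving (2,3) = 3.
Cage b needs two cells with difference 1; hence (2,4) = 2.
Row 3 already has 1, so (3,1) = 4.
4 is placed in column 4, which forces (3,4) = 3.

3 2 4 1 / 1 4 3 2 / 4 1 2 3 / 2 3 1 4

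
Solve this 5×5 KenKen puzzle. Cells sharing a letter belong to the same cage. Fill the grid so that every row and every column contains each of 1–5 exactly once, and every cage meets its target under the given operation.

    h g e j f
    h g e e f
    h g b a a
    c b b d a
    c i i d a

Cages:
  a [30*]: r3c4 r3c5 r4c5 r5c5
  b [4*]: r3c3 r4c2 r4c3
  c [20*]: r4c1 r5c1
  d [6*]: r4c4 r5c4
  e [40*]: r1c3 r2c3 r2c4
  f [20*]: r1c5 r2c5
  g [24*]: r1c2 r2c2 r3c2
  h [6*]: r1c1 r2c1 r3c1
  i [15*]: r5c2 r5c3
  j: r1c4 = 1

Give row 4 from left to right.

Cage j is given, leaving r1c4 = 1.
Row 2 needs a 1, and only r2c1 is open for it.
In row 2, 3 can only go at r2c2, so r2c2 = 3.
3 is placed in column 2, leaving r5c2 = 5.
Cage i needs two cells with product 15, so r5c3 = 3.
3 is placed in row 5, so r5c4 = 2.
Row 5 now contains 2, so r5c5 = 1.
Cage c needs two cells with product 20; hence r4c1 = 5.
Column 4 now contains 2; hence r4c4 = 3.
Row 4 already has 3; hence r4c5 = 2.
5 is placed in row 5, leaving r5c1 = 4.
The 3 cells of cage b must have product 4, so r3c3 = 1.
Column 4 already has 3, so r3c4 = 5.
Cage a needs product 30, so r3c5 = 3.
2 is placed in row 4, so r4c2 = 1.
The 3 cells of cage b must have product 4, leaving r4c3 = 4.
Cage h has product 6, so r1c1 = 3.
Column 4 now contains 5, leaving r2c4 = 4.
Row 2 now contains 4; hence r2c5 = 5.
Row 3 already has 3, so r3c1 = 2.
Row 3 already has 2, leaving r3c2 = 4.
4 is placed in column 2, which forces r1c2 = 2.
Cage e needs product 40, so r1c3 = 5.
Column 5 already has 5, leaving r1c5 = 4.
Row 2 already has 5, leaving r2c3 = 2.
The full grid is 3 2 5 1 4 / 1 3 2 4 5 / 2 4 1 5 3 / 5 1 4 3 2 / 4 5 3 2 1.

5 1 4 3 2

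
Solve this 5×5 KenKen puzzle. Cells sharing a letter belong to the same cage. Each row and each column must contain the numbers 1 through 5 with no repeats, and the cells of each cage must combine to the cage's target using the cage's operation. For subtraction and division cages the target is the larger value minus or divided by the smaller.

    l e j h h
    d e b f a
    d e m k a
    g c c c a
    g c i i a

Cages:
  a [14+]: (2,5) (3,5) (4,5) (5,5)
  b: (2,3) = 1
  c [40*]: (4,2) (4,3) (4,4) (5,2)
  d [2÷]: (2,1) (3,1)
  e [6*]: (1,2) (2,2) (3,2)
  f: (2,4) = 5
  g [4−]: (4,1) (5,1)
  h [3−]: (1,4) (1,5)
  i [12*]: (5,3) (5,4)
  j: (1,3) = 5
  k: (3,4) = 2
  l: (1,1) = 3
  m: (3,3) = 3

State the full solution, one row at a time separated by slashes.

L is a freebie, so (1,1) = 3.
J is a freebie, leaving (1,3) = 5.
Cage b is given; hence (2,3) = 1.
Cage f is a single given cell, which forces (2,4) = 5.
Cage m is a single given cell, which forces (3,3) = 3.
Cage k is a single given cell, so (3,4) = 2.
3 is placed in column 3, leaving (5,3) = 4.
Row 5 already has 4; hence (5,4) = 3.
Cage e has product 6; hence (1,2) = 2.
The two cells of cage d must have quotient 2, which forces (2,1) = 2.
Cage e needs product 6, so (2,2) = 3.
3 is placed in row 2, so (2,5) = 4.
Row 3 already has 2, which forces (3,2) = 1.
4 is placed in column 5, so (3,5) = 5.
Column 3 now contains 4, which forces (4,3) = 2.
Row 4 already has 2, so (4,5) = 3.
Column 2 already has 1; hence (5,2) = 5.
5 is placed in column 5; hence (5,5) = 2.
Cage h's pair has difference 3, leaving (1,4) = 4.
4 is placed in column 5; hence (1,5) = 1.
Row 3 already has 1, leaving (3,1) = 4.
Cage g needs two cells with difference 4, which forces (4,1) = 5.
Column 2 now contains 5, leaving (4,2) = 4.
Cage c has product 40, so (4,4) = 1.
5 is placed in row 5, leaving (5,1) = 1.

3 2 5 4 1 / 2 3 1 5 4 / 4 1 3 2 5 / 5 4 2 1 3 / 1 5 4 3 2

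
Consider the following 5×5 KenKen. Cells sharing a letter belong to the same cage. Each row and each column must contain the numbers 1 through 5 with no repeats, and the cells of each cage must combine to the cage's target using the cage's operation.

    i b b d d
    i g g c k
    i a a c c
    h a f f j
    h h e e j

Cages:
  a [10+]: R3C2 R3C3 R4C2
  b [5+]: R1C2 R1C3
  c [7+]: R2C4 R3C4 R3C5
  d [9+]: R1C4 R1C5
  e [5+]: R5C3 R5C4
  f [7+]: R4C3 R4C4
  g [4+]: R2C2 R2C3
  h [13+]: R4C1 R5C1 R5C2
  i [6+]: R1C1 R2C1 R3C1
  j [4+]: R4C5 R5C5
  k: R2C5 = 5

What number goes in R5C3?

2

K is a freebie; hence R2C5 = 5.
Cage d needs two cells with sum 9, so R1C4 = 5.
5 is placed in column 5; hence R1C5 = 4.
Row 1 needs a 1, and only R1C1 is open for it.
In row 2, 4 can only go at R2C4, so R2C4 = 4.
Row 2 needs a 2, and only R2C1 is open for it.
Column 1 now contains 2, so R3C1 = 3.
Column 1 now contains 3, so R5C1 = 5.
5 is placed in row 5, leaving R5C2 = 4.
Column 1 already has 5; hence R4C1 = 4.
Row 4 already has 4; hence R4C3 = 5.
Cage a needs sum 10, so R3C2 = 5.
Cage f's pair has sum 7, which forces R4C4 = 2.
2 is placed in column 4, so R5C4 = 3.
Row 5 already has 3, which forces R5C5 = 1.
2 is placed in column 4, so R3C4 = 1.
1 is placed in column 5, leaving R3C5 = 2.
1 is placed in column 5, so R4C5 = 3.
Row 5 already has 3, so R5C3 = 2.
The two cells of cage b must have sum 5, so R1C2 = 2.
2 is placed in column 3, leaving R1C3 = 3.
Column 3 now contains 3, so R2C3 = 1.
2 is placed in row 3, which forces R3C3 = 4.
3 is placed in row 4; hence R4C2 = 1.
Row 2 now contains 1, leaving R2C2 = 3.
The full grid is 1 2 3 5 4 / 2 3 1 4 5 / 3 5 4 1 2 / 4 1 5 2 3 / 5 4 2 3 1.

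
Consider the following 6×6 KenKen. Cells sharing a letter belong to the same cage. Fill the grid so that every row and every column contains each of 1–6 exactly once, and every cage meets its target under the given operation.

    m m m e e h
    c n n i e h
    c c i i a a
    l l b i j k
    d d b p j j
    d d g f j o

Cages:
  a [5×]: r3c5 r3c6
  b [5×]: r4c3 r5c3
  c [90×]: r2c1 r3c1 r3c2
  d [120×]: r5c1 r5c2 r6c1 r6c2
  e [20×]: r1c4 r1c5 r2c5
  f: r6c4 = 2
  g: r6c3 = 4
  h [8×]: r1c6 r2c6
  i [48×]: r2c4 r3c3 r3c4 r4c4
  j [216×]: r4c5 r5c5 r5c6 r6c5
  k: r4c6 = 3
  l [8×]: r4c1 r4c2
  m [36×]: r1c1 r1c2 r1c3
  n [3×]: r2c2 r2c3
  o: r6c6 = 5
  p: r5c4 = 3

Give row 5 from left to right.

4 5 1 3 2 6

Cage k is a single given cell, leaving r4c6 = 3.
P is a freebie, leaving r5c4 = 3.
3 is placed in column 6, so r5c6 = 6.
Cage g is given, so r6c3 = 4.
Cage f is given, leaving r6c4 = 2.
Cage o is given, which forces r6c6 = 5.
Cage i has product 48, so r3c3 = 2.
The two cells of cage a must have product 5, so r3c5 = 5.
Column 6 now contains 5, leaving r3c6 = 1.
Cage j has product 216, leaving r4c5 = 6.
Cage j has product 216; hence r5c5 = 2.
The 4 cells of cage j must have product 216, so r6c5 = 3.
The 3 cells of cage e must have product 20, which forces r1c4 = 5.
Cage c has product 90, so r2c1 = 5.
Column 1 now contains 5; hence r5c1 = 4.
4 is placed in row 5, which forces r5c2 = 5.
Row 5 already has 5, which forces r5c3 = 1.
Cage n's pair has product 3, which forces r2c2 = 1.
Column 3 already has 1, so r2c3 = 3.
1 is placed in row 2, leaving r2c5 = 4.
Row 2 already has 4; hence r2c6 = 2.
Column 1 now contains 4, which forces r4c1 = 2.
The two cells of cage l must have product 8, which forces r4c2 = 4.
Column 3 already has 1, which forces r4c3 = 5.
4 is placed in row 4, which forces r4c4 = 1.
Column 2 already has 1; hence r6c2 = 6.
The 3 cells of cage m must have product 36; hence r1c1 = 3.
The 3 cells of cage m must have product 36; hence r1c2 = 2.
3 is placed in column 3, which forces r1c3 = 6.
Column 5 now contains 4, so r1c5 = 1.
2 is placed in column 6; hence r1c6 = 4.
Row 2 already has 4, so r2c4 = 6.
The 3 cells of cage c must have product 90, so r3c1 = 6.
Column 2 now contains 6; hence r3c2 = 3.
The 4 cells of cage i must have product 48, so r3c4 = 4.
Row 6 now contains 6; hence r6c1 = 1.
Filled in: 3 2 6 5 1 4 / 5 1 3 6 4 2 / 6 3 2 4 5 1 / 2 4 5 1 6 3 / 4 5 1 3 2 6 / 1 6 4 2 3 5.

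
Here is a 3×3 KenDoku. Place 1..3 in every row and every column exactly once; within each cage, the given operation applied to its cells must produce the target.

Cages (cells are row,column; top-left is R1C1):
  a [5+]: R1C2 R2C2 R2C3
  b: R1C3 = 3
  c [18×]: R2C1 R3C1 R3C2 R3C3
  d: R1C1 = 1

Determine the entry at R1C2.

Cage d is given, so R1C1 = 1.
1 is placed in row 1, leaving R1C2 = 2.
B is a freebie, leaving R1C3 = 3.
Cage c needs product 18, so R2C1 = 3.
3 is placed in row 2, which forces R2C2 = 1.
Row 2 already has 1, leaving R2C3 = 2.
Column 1 already has 1, leaving R3C1 = 2.
Column 2 already has 1, which forces R3C2 = 3.
Column 3 now contains 2, which forces R3C3 = 1.
The full grid is 1 2 3 / 3 1 2 / 2 3 1.

2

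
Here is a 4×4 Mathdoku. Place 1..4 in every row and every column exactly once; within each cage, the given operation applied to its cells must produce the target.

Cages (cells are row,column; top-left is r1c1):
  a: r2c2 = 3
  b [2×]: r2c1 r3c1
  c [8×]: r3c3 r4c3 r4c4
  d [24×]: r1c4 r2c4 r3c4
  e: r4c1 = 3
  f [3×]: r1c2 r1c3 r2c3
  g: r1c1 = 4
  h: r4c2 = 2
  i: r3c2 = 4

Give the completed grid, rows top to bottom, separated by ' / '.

4 1 3 2 / 2 3 1 4 / 1 4 2 3 / 3 2 4 1

Cage g is given, leaving r1c1 = 4.
The 3 cells of cage f must have product 3, so r1c2 = 1.
The 3 cells of cage f must have product 3, so r1c3 = 3.
Row 1 already has 3, which forces r1c4 = 2.
Cage a is a single given cell, so r2c2 = 3.
The 3 cells of cage f must have product 3; hence r2c3 = 1.
Row 2 already has 3, which forces r2c4 = 4.
I is a freebie, which forces r3c2 = 4.
Row 3 now contains 4, which forces r3c3 = 2.
Column 4 already has 4; hence r3c4 = 3.
Cage e is a single given cell, which forces r4c1 = 3.
Cage h is a single given cell, which forces r4c2 = 2.
Column 3 already has 2; hence r4c3 = 4.
Column 4 already has 4, leaving r4c4 = 1.
Row 2 already has 1, leaving r2c1 = 2.
Row 3 already has 2, so r3c1 = 1.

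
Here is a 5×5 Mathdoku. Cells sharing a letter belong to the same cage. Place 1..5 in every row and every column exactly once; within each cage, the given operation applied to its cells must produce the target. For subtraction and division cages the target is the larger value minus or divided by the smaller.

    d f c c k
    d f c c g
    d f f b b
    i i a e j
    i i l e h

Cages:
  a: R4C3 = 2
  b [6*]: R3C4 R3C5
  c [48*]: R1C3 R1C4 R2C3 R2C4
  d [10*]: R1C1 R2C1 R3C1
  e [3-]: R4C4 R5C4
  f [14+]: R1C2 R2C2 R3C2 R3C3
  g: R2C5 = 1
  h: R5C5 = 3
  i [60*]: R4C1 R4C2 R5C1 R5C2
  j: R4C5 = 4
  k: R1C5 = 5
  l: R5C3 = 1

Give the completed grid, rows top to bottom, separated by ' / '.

K is a freebie, so R1C5 = 5.
G is a freebie; hence R2C5 = 1.
A is a freebie, leaving R4C3 = 2.
Cage j is given, so R4C5 = 4.
Cage l is given, which forces R5C3 = 1.
Cage h is given, so R5C5 = 3.
Cage c has product 48, leaving R1C3 = 4.
The 4 cells of cage c must have product 48; hence R1C4 = 1.
Cage c needs product 48; hence R2C3 = 3.
Cage c needs product 48, leaving R2C4 = 4.
Column 3 already has 3; hence R3C3 = 5.
The two cells of cage b must have product 6, so R3C4 = 3.
3 is placed in column 5, so R3C5 = 2.
Column 4 already has 1, which forces R4C4 = 5.
Column 4 already has 4, so R5C4 = 2.
1 is placed in row 1, which forces R1C1 = 2.
Cage f has sum 14; hence R1C2 = 3.
Cage d needs product 10, which forces R2C1 = 5.
Row 2 now contains 5; hence R2C2 = 2.
Row 3 already has 2, leaving R3C1 = 1.
Row 3 already has 1, leaving R3C2 = 4.
Column 1 now contains 1; hence R4C1 = 3.
Column 2 already has 3, leaving R4C2 = 1.
5 is placed in column 1; hence R5C1 = 4.
Column 2 now contains 4, leaving R5C2 = 5.

2 3 4 1 5 / 5 2 3 4 1 / 1 4 5 3 2 / 3 1 2 5 4 / 4 5 1 2 3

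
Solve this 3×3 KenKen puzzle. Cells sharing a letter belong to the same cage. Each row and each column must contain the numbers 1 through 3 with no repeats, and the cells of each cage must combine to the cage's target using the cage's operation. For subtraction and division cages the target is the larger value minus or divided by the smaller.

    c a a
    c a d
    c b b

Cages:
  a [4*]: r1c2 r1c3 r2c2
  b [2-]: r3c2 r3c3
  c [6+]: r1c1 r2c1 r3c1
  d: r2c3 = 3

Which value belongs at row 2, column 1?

1

The 3 cells of cage a must have product 4, leaving r1c2 = 1.
Cage a has product 4, leaving r1c3 = 2.
Cage a needs product 4; hence r2c2 = 2.
Cage d is a single given cell; hence r2c3 = 3.
1 is placed in column 2, which forces r3c2 = 3.
Column 3 already has 3, leaving r3c3 = 1.
Row 1 now contains 2; hence r1c1 = 3.
Row 2 already has 3; hence r2c1 = 1.
1 is placed in row 3, so r3c1 = 2.
Filled in: 3 1 2 / 1 2 3 / 2 3 1.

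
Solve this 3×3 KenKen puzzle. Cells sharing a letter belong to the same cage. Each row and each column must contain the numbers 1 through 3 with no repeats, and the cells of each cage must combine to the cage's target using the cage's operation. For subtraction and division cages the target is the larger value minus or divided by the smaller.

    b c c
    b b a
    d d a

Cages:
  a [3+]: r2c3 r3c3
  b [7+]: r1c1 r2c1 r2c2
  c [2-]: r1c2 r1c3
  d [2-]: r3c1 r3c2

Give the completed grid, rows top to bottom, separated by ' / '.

2 1 3 / 3 2 1 / 1 3 2

Row 1 needs a 2, and only r1c1 is open for it.
Cage b has sum 7, which forces r2c1 = 3.
The 3 cells of cage b must have sum 7, leaving r2c2 = 2.
Row 2 now contains 2, leaving r2c3 = 1.
Column 1 already has 3, so r3c1 = 1.
1 is placed in row 3; hence r3c2 = 3.
Column 3 already has 1; hence r3c3 = 2.
3 is placed in column 2, leaving r1c2 = 1.
Column 3 already has 1, so r1c3 = 3.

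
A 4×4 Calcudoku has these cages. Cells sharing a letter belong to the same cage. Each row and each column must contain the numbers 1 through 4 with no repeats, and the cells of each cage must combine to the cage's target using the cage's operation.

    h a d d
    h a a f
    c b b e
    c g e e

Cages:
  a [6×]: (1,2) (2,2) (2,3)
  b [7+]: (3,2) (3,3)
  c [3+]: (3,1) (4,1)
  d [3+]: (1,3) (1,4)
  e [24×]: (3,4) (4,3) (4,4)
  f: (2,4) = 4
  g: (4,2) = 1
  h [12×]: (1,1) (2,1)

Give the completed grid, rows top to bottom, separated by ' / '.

4 3 2 1 / 3 2 1 4 / 1 4 3 2 / 2 1 4 3

F is a freebie; hence (2,4) = 4.
Cage g is a single given cell; hence (4,2) = 1.
Cage h needs two cells with product 12; hence (1,1) = 4.
Row 2 already has 4, leaving (2,1) = 3.
3 is placed in row 2, leaving (2,2) = 2.
Cage a has product 6, leaving (2,3) = 1.
Cage c's pair has sum 3; hence (3,1) = 1.
Row 4 now contains 1, so (4,1) = 2.
Cage e needs product 24, so (4,3) = 4.
2 is placed in row 4, so (4,4) = 3.
Column 2 now contains 2, which forces (1,2) = 3.
Column 3 already has 1; hence (1,3) = 2.
The two cells of cage d must have sum 3, so (1,4) = 1.
Cage b needs two cells with sum 7, which forces (3,2) = 4.
Column 3 already has 4, leaving (3,3) = 3.
Column 4 now contains 3, leaving (3,4) = 2.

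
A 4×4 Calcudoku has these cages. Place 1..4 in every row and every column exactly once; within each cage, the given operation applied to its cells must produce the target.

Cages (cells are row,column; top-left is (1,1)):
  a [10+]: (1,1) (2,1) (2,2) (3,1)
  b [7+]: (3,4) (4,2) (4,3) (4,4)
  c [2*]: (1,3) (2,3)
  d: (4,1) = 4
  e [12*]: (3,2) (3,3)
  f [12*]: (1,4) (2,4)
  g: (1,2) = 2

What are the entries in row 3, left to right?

2 3 4 1

Cage g is given; hence (1,2) = 2.
Row 1 now contains 2; hence (1,3) = 1.
Column 3 already has 1; hence (2,3) = 2.
The 4 cells of cage b must have sum 7, so (3,4) = 1.
Cage d is given, so (4,1) = 4.
2 is placed in column 3, which forces (4,3) = 3.
Row 4 already has 3, leaving (4,4) = 2.
Column 1 now contains 4, leaving (1,1) = 3.
Row 1 now contains 3, so (1,4) = 4.
Cage a has sum 10; hence (2,1) = 1.
The 4 cells of cage a must have sum 10, so (2,2) = 4.
4 is placed in column 4, which forces (2,4) = 3.
Cage a needs sum 10, which forces (3,1) = 2.
The two cells of cage e must have product 12, so (3,2) = 3.
3 is placed in column 3, which forces (3,3) = 4.
Row 4 already has 3, so (4,2) = 1.
Filled in: 3 2 1 4 / 1 4 2 3 / 2 3 4 1 / 4 1 3 2.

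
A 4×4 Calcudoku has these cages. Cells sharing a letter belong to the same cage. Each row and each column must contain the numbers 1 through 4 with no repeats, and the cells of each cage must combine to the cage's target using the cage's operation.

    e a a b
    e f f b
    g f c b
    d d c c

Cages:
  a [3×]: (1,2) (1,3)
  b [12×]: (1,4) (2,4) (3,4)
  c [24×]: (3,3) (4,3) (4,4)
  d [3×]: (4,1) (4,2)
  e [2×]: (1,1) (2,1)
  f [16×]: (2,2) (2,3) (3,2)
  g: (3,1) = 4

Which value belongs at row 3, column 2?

2

G is a freebie, so (3,1) = 4.
4 is placed in row 3; hence (3,2) = 2.
2 is placed in row 3, so (3,3) = 3.
3 is placed in row 3, which forces (3,4) = 1.
Cage a's pair has product 3; hence (1,2) = 3.
Column 3 now contains 3, leaving (1,3) = 1.
Row 1 now contains 3, leaving (1,4) = 4.
Cage f needs product 16; hence (2,2) = 4.
Cage f has product 16, so (2,3) = 2.
Column 4 already has 4, leaving (2,4) = 3.
Column 2 now contains 3, which forces (4,2) = 1.
Column 3 now contains 2, leaving (4,3) = 4.
Column 4 already has 4, leaving (4,4) = 2.
1 is placed in row 1, so (1,1) = 2.
Row 2 already has 2; hence (2,1) = 1.
Row 4 already has 1, leaving (4,1) = 3.
The full grid is 2 3 1 4 / 1 4 2 3 / 4 2 3 1 / 3 1 4 2.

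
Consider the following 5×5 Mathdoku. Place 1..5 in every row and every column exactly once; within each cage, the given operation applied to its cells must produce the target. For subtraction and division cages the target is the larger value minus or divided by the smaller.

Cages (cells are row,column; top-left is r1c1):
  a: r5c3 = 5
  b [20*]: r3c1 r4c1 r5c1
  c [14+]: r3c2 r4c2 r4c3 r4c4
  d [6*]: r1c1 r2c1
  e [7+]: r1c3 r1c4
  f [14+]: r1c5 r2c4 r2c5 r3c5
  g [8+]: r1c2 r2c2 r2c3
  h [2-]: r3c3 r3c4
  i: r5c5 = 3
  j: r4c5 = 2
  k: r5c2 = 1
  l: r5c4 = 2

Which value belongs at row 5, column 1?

Cage j is a single given cell; hence r4c5 = 2.
Cage k is a single given cell; hence r5c2 = 1.
Cage a is given, so r5c3 = 5.
Cage l is given, leaving r5c4 = 2.
I is a freebie, so r5c5 = 3.
Cage f has sum 14; hence r2c4 = 4.
Row 5 now contains 5, which forces r5c1 = 4.
Row 1 needs a 1, and only r1c5 is open for it.
Column 5 already has 1; hence r2c5 = 5.
Cage f has sum 14; hence r3c5 = 4.
The only place for 1 in row 2 is r2c3.
Cage c has sum 14, so r3c2 = 2.
Column 3 now contains 1, leaving r3c3 = 3.
Column 3 already has 3, so r4c3 = 4.
Cage g has sum 8, so r1c2 = 4.
4 is placed in column 3, leaving r1c3 = 2.
Cage e needs two cells with sum 7, which forces r1c4 = 5.
2 is placed in column 2; hence r2c2 = 3.
Column 4 now contains 5, so r3c4 = 1.
3 is placed in column 2, leaving r4c2 = 5.
Column 4 now contains 5, so r4c4 = 3.
2 is placed in row 1, which forces r1c1 = 3.
3 is placed in row 2, leaving r2c1 = 2.
Row 3 now contains 1, which forces r3c1 = 5.
5 is placed in row 4, leaving r4c1 = 1.
Filled in: 3 4 2 5 1 / 2 3 1 4 5 / 5 2 3 1 4 / 1 5 4 3 2 / 4 1 5 2 3.

4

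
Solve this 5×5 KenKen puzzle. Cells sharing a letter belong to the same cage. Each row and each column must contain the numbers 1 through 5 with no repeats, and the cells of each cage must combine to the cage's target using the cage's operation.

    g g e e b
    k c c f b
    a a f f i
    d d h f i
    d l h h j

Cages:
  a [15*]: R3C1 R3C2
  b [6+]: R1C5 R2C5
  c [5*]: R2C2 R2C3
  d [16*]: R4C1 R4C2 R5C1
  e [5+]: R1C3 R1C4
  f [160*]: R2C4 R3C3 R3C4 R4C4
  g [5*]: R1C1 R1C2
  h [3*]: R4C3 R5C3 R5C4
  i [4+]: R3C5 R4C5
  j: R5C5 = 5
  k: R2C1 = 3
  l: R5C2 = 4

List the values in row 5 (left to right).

2 4 3 1 5

Cage k is a single given cell, which forces R2C1 = 3.
Column 1 already has 3, which forces R3C1 = 5.
5 is placed in row 3, which forces R3C2 = 3.
The 4 cells of cage f must have product 160, leaving R3C3 = 4.
5 is placed in row 3, which forces R3C4 = 2.
3 is placed in row 3, so R3C5 = 1.
Cage h has product 3, leaving R4C3 = 1.
1 is placed in column 5, leaving R4C5 = 3.
L is a freebie, so R5C2 = 4.
Cage h needs product 3, so R5C3 = 3.
Cage h has product 3, leaving R5C4 = 1.
J is a freebie, so R5C5 = 5.
Column 1 already has 5; hence R1C1 = 1.
The two cells of cage g must have product 5; hence R1C2 = 5.
3 is placed in column 3, leaving R1C3 = 2.
Cage e needs two cells with sum 5, leaving R1C4 = 3.
Row 1 now contains 2, leaving R1C5 = 4.
Cage c's pair has product 5, so R2C2 = 1.
Column 3 now contains 1; hence R2C3 = 5.
Row 2 already has 5, which forces R2C4 = 4.
4 is placed in column 5, so R2C5 = 2.
1 is placed in row 4, leaving R4C1 = 4.
4 is placed in column 2, which forces R4C2 = 2.
Column 4 already has 4, so R4C4 = 5.
Row 5 now contains 4, which forces R5C1 = 2.
Completed grid: 1 5 2 3 4 / 3 1 5 4 2 / 5 3 4 2 1 / 4 2 1 5 3 / 2 4 3 1 5.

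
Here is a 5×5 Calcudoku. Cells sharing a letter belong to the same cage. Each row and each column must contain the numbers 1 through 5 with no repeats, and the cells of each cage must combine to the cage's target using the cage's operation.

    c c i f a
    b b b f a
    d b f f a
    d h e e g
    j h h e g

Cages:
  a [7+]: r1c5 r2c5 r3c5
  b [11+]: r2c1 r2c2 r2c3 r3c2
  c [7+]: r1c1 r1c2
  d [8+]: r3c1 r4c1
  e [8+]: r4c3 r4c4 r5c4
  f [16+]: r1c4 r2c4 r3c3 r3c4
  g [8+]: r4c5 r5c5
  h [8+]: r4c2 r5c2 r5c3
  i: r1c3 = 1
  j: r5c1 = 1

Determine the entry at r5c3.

I is a freebie; hence r1c3 = 1.
Cage j is a single given cell, which forces r5c1 = 1.
Column 4 needs a 1, and only r4c4 is open for it.
The only place for 4 in row 4 is r4c3.
4 is placed in column 3; hence r3c3 = 5.
Cage e needs sum 8; hence r5c4 = 3.
Row 5 already has 3, leaving r5c5 = 5.
5 is placed in row 3; hence r3c1 = 3.
Cage d needs two cells with sum 8, which forces r4c1 = 5.
Cage h has sum 8, leaving r4c2 = 2.
5 is placed in column 5, so r4c5 = 3.
The 3 cells of cage h must have sum 8, so r5c2 = 4.
Row 5 already has 3, leaving r5c3 = 2.
Cage b needs sum 11; hence r2c1 = 2.
Cage b needs sum 11, leaving r2c2 = 5.
2 is placed in column 3, leaving r2c3 = 3.
Row 2 already has 5; hence r2c4 = 4.
4 is placed in row 2; hence r2c5 = 1.
Column 2 now contains 4, leaving r3c2 = 1.
4 is placed in column 4, which forces r3c4 = 2.
2 is placed in row 3; hence r3c5 = 4.
Column 1 now contains 2, so r1c1 = 4.
5 is placed in column 2, leaving r1c2 = 3.
Column 4 already has 2; hence r1c4 = 5.
Column 5 now contains 4, so r1c5 = 2.
Filled in: 4 3 1 5 2 / 2 5 3 4 1 / 3 1 5 2 4 / 5 2 4 1 3 / 1 4 2 3 5.

2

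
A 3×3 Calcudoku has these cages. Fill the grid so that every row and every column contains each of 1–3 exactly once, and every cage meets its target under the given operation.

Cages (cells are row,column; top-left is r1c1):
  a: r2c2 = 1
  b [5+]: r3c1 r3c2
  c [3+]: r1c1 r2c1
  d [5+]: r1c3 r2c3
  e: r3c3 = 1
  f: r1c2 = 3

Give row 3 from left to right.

Cage f is given, so r1c2 = 3.
3 is placed in row 1; hence r1c3 = 2.
A is a freebie, so r2c2 = 1.
Column 3 now contains 2, leaving r2c3 = 3.
Column 2 now contains 3, which forces r3c2 = 2.
Cage e is a single given cell, which forces r3c3 = 1.
2 is placed in row 1; hence r1c1 = 1.
Row 2 already has 1; hence r2c1 = 2.
2 is placed in row 3; hence r3c1 = 3.
Filled in: 1 3 2 / 2 1 3 / 3 2 1.

3 2 1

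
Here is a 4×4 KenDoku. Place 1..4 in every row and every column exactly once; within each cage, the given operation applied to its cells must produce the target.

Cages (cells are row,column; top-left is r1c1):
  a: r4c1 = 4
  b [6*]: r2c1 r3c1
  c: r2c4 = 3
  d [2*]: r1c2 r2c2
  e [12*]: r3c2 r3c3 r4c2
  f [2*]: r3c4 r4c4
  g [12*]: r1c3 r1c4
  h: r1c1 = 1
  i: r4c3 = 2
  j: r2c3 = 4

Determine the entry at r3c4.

2

Cage h is given; hence r1c1 = 1.
Row 1 now contains 1; hence r1c2 = 2.
Column 2 now contains 2; hence r2c2 = 1.
Cage j is given, so r2c3 = 4.
Cage c is a single given cell, so r2c4 = 3.
A is a freebie, leaving r4c1 = 4.
4 is placed in row 4, so r4c2 = 3.
Cage i is given, leaving r4c3 = 2.
Row 4 now contains 2; hence r4c4 = 1.
4 is placed in column 3, so r1c3 = 3.
Column 4 now contains 3; hence r1c4 = 4.
Row 2 now contains 3; hence r2c1 = 2.
The two cells of cage b must have product 6, so r3c1 = 3.
Column 2 already has 3, leaving r3c2 = 4.
Cage e needs product 12, leaving r3c3 = 1.
Column 4 now contains 1; hence r3c4 = 2.
The full grid is 1 2 3 4 / 2 1 4 3 / 3 4 1 2 / 4 3 2 1.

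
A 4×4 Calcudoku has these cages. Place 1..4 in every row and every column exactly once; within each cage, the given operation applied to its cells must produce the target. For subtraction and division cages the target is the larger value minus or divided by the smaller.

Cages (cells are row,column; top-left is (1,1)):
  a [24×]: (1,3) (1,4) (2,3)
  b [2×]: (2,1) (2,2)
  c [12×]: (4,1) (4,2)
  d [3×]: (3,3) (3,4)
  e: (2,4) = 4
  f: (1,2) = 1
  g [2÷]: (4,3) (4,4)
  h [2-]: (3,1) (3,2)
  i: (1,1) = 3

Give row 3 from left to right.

2 4 1 3

I is a freebie, so (1,1) = 3.
Cage f is given, leaving (1,2) = 1.
Column 2 now contains 1, which forces (2,2) = 2.
Cage e is a single given cell; hence (2,4) = 4.
Column 1 already has 3, which forces (4,1) = 4.
Row 4 already has 4, which forces (4,2) = 3.
Cage a has product 24, leaving (1,3) = 4.
Column 4 now contains 4, leaving (1,4) = 2.
Row 2 now contains 2; hence (2,1) = 1.
Row 2 now contains 4, leaving (2,3) = 3.
Cage h needs two cells with difference 2; hence (3,1) = 2.
Column 2 already has 3, which forces (3,2) = 4.
Column 3 now contains 3; hence (3,3) = 1.
Row 3 already has 1, so (3,4) = 3.
Column 3 already has 1, so (4,3) = 2.
Column 4 now contains 2; hence (4,4) = 1.
The full grid is 3 1 4 2 / 1 2 3 4 / 2 4 1 3 / 4 3 2 1.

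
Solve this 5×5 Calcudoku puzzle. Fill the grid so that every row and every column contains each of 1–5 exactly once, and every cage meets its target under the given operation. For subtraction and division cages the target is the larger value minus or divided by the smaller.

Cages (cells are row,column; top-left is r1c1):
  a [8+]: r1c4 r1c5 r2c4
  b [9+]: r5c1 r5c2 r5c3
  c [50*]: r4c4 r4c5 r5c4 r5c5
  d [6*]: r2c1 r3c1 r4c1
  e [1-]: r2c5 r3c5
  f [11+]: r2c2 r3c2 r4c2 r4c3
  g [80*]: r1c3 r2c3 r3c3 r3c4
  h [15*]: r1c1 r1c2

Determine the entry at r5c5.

Column 1 needs a 4, and only r5c1 is open for it.
Column 1 needs a 5, and only r1c1 is open for it.
Row 1 already has 5, so r1c2 = 3.
Column 2 now contains 3; hence r5c2 = 2.
Row 5 already has 2, which forces r5c3 = 3.
Cage f has sum 11, which forces r4c3 = 1.
The 4 cells of cage g must have product 80, which forces r3c4 = 2.
Column 4 now contains 2; hence r4c4 = 5.
Row 4 now contains 5; hence r4c5 = 2.
Column 4 already has 5, leaving r5c4 = 1.
1 is placed in row 5, which forces r5c5 = 5.
1 is placed in column 4, so r1c4 = 4.
The 3 cells of cage a must have sum 8, which forces r1c5 = 1.
Cage d needs product 6, so r2c1 = 2.
Column 4 already has 5, leaving r2c4 = 3.
3 is placed in row 2, which forces r2c5 = 4.
Cage d needs product 6, so r3c1 = 1.
1 is placed in row 3; hence r3c2 = 5.
Row 3 already has 5, leaving r3c3 = 4.
4 is placed in column 5, so r3c5 = 3.
Row 4 already has 2; hence r4c1 = 3.
Row 4 now contains 5, leaving r4c2 = 4.
Row 1 now contains 4, leaving r1c3 = 2.
5 is placed in column 2; hence r2c2 = 1.
4 is placed in row 2; hence r2c3 = 5.
Completed grid: 5 3 2 4 1 / 2 1 5 3 4 / 1 5 4 2 3 / 3 4 1 5 2 / 4 2 3 1 5.

5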